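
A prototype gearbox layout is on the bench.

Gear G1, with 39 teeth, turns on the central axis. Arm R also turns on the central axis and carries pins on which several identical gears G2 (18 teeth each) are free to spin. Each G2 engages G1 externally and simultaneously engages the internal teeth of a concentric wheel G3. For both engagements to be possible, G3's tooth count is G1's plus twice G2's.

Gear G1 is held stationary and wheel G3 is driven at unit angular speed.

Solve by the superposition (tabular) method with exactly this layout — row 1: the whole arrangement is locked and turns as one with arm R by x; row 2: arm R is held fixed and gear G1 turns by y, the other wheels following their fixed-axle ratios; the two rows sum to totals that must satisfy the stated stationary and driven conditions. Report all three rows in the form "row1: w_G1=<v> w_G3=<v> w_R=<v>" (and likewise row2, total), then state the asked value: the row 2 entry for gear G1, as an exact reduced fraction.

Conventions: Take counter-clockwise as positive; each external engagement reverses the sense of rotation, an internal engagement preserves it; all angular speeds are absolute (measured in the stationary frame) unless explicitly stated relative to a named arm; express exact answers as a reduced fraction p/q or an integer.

row1: w_G1=25/38 w_G3=25/38 w_R=25/38
row2: w_G1=-25/38 w_G3=13/38 w_R=0
total: w_G1=0 w_G3=1 w_R=25/38
asked value: -25/38

topology: planetary set — G1 39T / G2 18T / G3 75T, arm = carrier (Willis)
superposition row 1 [locked train]: every member turns x
row 2 — arm fixed, fixed-axis ratios: sun y, ring −(39/75)·y, arm 0
boundary: total ω_sun = x + y = 0 and total ω_ring = x − (39/75)·y = 1  ⇒  y = -25/38, x = 25/38
row 2 ring = −(39/75)·(-25/38) = 13/38
totals (row 1 + row 2): sun 25/38 + (-25/38) = 0, ring 25/38 + 13/38 = 1, arm 25/38 + 0 = 25/38
asked cell (row2, sun) = -25/38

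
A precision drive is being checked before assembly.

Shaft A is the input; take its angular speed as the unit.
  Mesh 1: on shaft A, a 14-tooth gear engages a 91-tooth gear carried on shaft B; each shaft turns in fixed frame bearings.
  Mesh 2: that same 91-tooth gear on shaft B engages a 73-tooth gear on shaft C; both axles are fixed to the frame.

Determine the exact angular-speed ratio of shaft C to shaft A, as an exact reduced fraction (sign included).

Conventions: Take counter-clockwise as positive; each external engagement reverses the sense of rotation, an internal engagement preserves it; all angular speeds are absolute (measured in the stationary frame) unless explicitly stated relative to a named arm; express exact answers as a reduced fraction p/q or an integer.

14/73

class = fixed-axis compound train [2 meshes; 2 ratios multiply, 2 sense flips]
mesh 1 [14T→91T]: running ratio 2/13, sense −
mesh 2 [91T→73T]: running ratio 14/73, sense +
ω_out/ω_in = 14/73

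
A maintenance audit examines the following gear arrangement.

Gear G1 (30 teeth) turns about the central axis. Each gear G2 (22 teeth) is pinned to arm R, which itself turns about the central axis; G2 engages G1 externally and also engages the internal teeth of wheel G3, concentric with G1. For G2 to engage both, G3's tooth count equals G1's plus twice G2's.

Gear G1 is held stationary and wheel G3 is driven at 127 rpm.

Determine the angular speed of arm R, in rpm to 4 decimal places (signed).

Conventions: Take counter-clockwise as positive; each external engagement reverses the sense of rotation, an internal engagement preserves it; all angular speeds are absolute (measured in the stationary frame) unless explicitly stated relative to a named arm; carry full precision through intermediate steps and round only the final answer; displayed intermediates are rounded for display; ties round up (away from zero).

+90.3654 rpm

topology: planetary set — G1 30T / G2 22T / G3 74T, arm = carrier (Willis)
normalise by the input: solve with ω_ring = 1, then scale by 127 rpm
ring teeth: 30 + 2·22 = 74
30(ω_sun−ω_arm) = −74(ω_ring−ω_arm),  ω_sun = 0, ω_ring = 1
30(0−ω_arm) = −74(1−ω_arm)  ⇒  104·ω_arm = 74  ⇒  ω_arm = 37/52
scale: ω_arm = 37/52 × 127 rpm = +90.3654 rpm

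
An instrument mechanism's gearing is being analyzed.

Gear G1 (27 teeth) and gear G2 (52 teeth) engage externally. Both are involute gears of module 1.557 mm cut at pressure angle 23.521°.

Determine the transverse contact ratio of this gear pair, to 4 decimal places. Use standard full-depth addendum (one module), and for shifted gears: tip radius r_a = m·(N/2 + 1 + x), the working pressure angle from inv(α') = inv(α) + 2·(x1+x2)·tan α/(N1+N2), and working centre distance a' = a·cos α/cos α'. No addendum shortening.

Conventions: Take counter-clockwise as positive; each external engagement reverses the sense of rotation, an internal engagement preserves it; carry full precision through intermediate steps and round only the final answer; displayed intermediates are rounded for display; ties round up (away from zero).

1.5494

recognized (one external pair, fixed centres): single-mesh tooth geometry, m = 1.557, N1 = 27, N2 = 52
base radii: r_b1 = 19.273071, r_b2 = 37.118507
tip radii: r_a1 = 22.576500, r_a2 = 42.039000
no profile shift: α' = α, a' = a
action lengths: √(r_a1²−r_b1²) = 11.757852, √(r_a2²−r_b2²) = 19.735601
base pitch p_b = π·m·cos α = 4.485047
CR = (11.757852 + 19.735601 − 61.501500·sin 23.52100°)/4.485047 = 1.549397
contact ratio ≈ 1.5494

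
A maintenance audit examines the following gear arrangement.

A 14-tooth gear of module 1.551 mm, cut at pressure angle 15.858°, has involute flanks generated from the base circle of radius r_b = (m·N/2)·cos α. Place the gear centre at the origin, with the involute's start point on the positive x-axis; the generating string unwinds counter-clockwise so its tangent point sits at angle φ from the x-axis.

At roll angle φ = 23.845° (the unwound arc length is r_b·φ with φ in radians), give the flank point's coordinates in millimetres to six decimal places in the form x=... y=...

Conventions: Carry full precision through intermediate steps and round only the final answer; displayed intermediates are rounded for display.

topology: single-mesh involute geometry — m = 1.551, N = 14
pitch radius r_p = m·N/2 = 1.551·14/2 = 10.857000
base radius r_b = r_p·cos α = 10.857000·cos 15.858° = 10.443803
roll angle φ = 23.845° = 0.41617376 rad
x = r_b·(cos φ + φ·sin φ) = 11.309452
y = r_b·(sin φ − φ·cos φ) = 0.246616

x=11.309452 y=0.246616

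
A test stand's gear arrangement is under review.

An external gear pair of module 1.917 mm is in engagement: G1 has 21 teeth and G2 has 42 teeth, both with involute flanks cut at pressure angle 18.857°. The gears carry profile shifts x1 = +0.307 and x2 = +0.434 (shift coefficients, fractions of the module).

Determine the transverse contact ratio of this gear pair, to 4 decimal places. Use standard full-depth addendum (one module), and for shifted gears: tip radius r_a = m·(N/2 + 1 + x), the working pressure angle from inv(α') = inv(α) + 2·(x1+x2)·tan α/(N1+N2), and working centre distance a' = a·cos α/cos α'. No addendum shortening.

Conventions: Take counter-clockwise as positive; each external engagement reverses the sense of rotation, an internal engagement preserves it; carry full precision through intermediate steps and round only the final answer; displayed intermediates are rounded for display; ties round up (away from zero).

1.5668

single-mesh involute tooth geometry (21T engaging 42T at module 1.917)
base radii: r_b1 = 19.048167, r_b2 = 38.096334
tip radii: r_a1 = 22.634019, r_a2 = 43.005978
inv(α') = inv(18.857°) + 2·(+0.307+0.434)·tan α/(21+42) = 0.02045582  ⇒  α' = 22.14012°
a' = a·cos α / cos α' = 60.3855·cos 18.857°/cos 22.14012° = 61.693472
action lengths: √(r_a1²−r_b1²) = 12.225635, √(r_a2²−r_b2²) = 19.954535
base pitch p_b = π·m·cos α = 5.699198
CR = (12.225635 + 19.954535 − 61.693472·sin 22.14012°)/5.699198 = 1.566811
contact ratio ≈ 1.5668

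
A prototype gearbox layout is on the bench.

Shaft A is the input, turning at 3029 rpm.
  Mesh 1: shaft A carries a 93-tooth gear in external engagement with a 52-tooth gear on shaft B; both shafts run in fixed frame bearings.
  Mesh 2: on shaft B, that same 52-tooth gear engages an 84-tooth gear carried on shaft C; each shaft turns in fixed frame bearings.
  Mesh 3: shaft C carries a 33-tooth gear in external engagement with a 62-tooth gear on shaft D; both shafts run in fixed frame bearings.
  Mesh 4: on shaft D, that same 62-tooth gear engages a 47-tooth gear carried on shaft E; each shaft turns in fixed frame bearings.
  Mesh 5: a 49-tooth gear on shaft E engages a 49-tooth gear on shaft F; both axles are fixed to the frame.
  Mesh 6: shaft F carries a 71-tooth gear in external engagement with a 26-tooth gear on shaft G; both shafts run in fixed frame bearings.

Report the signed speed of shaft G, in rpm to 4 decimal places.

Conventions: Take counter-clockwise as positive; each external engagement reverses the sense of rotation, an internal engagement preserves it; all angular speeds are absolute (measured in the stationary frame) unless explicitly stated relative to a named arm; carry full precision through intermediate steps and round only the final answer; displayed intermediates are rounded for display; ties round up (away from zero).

recognized (7 fixed axles, 6 meshes): fixed-axis compound train
mesh 1 [93T→52T]: ω = 3029.0000×93/52 = 5417.2500 rpm, sense flips to −
mesh 2 [52T→84T]: ω = 5417.2500×52/84 = 3353.5357 rpm, sense flips to +
mesh 3 [33T→62T]: ω = 3353.5357×33/62 = 1784.9464 rpm, sense flips to −
mesh 4 [62T→47T]: ω = 1784.9464×62/47 = 2354.6102 rpm, sense flips to +
mesh 5 [49T→49T]: ω = 2354.6102×49/49 = 2354.6102 rpm, sense flips to −
mesh 6 [71T→26T]: ω = 2354.6102×71/26 = 6429.8970 rpm, sense flips to +
signed output speed = +6429.8970 rpm

+6429.8970 rpm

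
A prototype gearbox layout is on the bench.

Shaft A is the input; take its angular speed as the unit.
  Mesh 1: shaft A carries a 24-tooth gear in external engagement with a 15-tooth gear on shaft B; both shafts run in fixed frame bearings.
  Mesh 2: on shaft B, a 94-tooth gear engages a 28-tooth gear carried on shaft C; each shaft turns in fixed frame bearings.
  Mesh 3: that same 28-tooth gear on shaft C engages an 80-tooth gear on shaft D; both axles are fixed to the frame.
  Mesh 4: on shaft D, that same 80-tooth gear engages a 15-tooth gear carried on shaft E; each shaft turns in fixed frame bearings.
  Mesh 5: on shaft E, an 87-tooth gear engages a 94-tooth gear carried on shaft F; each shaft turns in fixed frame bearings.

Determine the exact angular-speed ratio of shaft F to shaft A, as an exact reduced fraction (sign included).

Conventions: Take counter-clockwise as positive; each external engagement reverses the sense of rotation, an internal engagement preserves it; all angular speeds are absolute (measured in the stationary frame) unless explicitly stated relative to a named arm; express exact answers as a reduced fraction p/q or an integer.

class = fixed-axis compound train [5 meshes; 5 ratios multiply, 5 sense flips]
mesh 1 [24T→15T]: running ratio 8/5, sense −
mesh 2 [94T→28T]: running ratio 188/35, sense +
mesh 3 [28T→80T]: running ratio 47/25, sense −
mesh 4 [80T→15T]: running ratio 752/75, sense +
mesh 5 [87T→94T]: running ratio 232/25, sense −
ω_out/ω_in = -232/25

-232/25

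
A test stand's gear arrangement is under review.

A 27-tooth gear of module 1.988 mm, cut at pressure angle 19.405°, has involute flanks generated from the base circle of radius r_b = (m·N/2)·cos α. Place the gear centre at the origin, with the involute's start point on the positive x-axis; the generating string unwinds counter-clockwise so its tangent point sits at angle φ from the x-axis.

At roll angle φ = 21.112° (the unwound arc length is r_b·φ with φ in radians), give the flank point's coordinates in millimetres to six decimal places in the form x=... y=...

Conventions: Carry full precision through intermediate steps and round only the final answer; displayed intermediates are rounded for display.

class = single-mesh tooth geometry [base-circle involute, m = 1.988, 27T]
pitch radius r_p = m·N/2 = 1.988·27/2 = 26.838000
base radius r_b = r_p·cos α = 26.838000·cos 19.405° = 25.313432
roll angle φ = 21.112° = 0.36847391 rad
x = r_b·(cos φ + φ·sin φ) = 26.973981
y = r_b·(sin φ − φ·cos φ) = 0.416430

x=26.973981 y=0.416430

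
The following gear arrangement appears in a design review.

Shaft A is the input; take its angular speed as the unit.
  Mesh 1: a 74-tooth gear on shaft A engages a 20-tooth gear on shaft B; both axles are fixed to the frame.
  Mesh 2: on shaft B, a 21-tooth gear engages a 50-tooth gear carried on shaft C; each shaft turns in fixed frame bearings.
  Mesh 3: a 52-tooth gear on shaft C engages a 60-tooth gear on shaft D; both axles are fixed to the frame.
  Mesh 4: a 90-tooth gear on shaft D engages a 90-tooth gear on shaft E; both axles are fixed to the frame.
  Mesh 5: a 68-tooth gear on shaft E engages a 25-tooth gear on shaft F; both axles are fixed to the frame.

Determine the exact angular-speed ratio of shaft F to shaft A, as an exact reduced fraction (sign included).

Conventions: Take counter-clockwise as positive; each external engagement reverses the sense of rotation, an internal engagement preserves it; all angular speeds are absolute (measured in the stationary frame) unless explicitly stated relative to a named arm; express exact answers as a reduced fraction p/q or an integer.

class = fixed-axis compound train [5 meshes; 5 ratios multiply, 5 sense flips]
mesh 1 [74T→20T]: running ratio 37/10, sense −
mesh 2 [21T→50T]: running ratio 777/500, sense +
mesh 3 [52T→60T]: running ratio 3367/2500, sense −
mesh 4 [90T→90T]: running ratio 3367/2500, sense +
mesh 5 [68T→25T]: running ratio 57239/15625, sense −
ω_out/ω_in = -57239/15625

-57239/15625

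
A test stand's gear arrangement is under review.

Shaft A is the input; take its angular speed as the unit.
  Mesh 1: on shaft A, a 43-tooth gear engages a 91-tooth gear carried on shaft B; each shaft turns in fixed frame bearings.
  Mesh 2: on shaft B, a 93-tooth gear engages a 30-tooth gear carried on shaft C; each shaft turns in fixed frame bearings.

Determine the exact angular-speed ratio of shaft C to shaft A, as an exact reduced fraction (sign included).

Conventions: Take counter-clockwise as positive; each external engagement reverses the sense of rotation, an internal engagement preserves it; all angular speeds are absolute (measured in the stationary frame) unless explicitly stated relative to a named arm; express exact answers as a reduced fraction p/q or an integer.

class = fixed-axis compound train [2 meshes; 2 ratios multiply, 2 sense flips]
mesh 1 [43T→91T]: running ratio 43/91, sense −
mesh 2 [93T→30T]: running ratio 1333/910, sense +
ω_out/ω_in = 1333/910

1333/910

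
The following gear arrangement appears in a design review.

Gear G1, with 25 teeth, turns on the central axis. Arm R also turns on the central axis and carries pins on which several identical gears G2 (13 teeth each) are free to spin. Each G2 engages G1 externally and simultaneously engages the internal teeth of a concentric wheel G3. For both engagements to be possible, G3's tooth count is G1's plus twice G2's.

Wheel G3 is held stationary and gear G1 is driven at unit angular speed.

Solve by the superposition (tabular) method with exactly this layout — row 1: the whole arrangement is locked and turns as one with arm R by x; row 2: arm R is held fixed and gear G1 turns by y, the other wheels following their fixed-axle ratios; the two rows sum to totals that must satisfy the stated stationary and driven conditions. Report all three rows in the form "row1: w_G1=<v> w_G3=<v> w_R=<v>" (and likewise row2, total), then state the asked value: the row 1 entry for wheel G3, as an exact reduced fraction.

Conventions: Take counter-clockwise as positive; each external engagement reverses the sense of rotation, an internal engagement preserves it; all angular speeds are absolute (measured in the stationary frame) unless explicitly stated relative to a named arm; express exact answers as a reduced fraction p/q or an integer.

recognized (axles ride arm R): planetary set, 25/13/51 teeth
row 1 — lock + rotate with arm: ω_sun = ω_ring = ω_arm = x
superposition row 2 [arm held]: sun y, ring −(25/51)·y, arm 0
boundary: total ω_ring = x − (25/51)·y = 0 and total ω_sun = x + y = 1  ⇒  y = 51/76, x = 25/76
row 2 ring = −(25/51)·51/76 = -25/76
totals (row 1 + row 2): sun 25/76 + 51/76 = 1, ring 25/76 + (-25/76) = 0, arm 25/76 + 0 = 25/76
asked cell (row1, ring) = 25/76

row1: w_G1=25/76 w_G3=25/76 w_R=25/76
row2: w_G1=51/76 w_G3=-25/76 w_R=0
total: w_G1=1 w_G3=0 w_R=25/76
asked value: 25/76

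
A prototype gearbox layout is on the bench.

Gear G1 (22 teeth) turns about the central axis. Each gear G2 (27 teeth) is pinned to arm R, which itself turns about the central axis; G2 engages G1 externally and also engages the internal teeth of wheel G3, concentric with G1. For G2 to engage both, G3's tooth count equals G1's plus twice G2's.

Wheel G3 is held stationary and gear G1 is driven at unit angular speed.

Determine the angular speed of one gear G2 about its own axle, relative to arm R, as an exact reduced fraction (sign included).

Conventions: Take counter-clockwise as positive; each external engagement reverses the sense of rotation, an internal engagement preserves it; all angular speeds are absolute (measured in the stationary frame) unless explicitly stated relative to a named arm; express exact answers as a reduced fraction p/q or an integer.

topology: planetary set — G1 22T / G2 27T / G3 76T, arm = carrier (Willis)
ring teeth: 22 + 2·27 = 76
22(ω_sun−ω_arm) = −76(ω_ring−ω_arm),  ω_ring = 0, ω_sun = 1
22(1−ω_arm) = −76(0−ω_arm)  ⇒  98·ω_arm = 22  ⇒  ω_arm = 11/49
sun–planet mesh: 22·(1−11/49) = −27·(ω_p−ω_arm)  ⇒  ω_p−ω_arm = -836/1323
exact speed ratio = -836/1323

-836/1323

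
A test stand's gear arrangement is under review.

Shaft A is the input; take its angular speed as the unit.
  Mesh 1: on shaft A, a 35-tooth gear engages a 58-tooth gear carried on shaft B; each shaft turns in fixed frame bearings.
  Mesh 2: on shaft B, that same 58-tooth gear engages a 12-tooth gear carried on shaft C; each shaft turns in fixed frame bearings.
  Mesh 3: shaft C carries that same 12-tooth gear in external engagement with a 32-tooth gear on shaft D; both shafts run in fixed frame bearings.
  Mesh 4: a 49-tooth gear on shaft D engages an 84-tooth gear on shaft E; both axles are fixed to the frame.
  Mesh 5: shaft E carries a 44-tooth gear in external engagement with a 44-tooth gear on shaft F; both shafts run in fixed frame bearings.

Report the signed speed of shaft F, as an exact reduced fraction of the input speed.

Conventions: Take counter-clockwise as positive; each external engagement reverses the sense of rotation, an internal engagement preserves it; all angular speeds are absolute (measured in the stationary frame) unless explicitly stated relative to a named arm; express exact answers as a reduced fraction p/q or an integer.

5-mesh fixed-axis compound train (all bearings frame-fixed)
mesh 1 [35T→58T]: |ω|/ω_in = 1×35/58 = 35/58, sense flips to −
mesh 2 [58T→12T]: |ω|/ω_in = (35/58)×58/12 = 35/12, sense flips to +
mesh 3 [12T→32T]: |ω|/ω_in = (35/12)×12/32 = 35/32, sense flips to −
mesh 4 [49T→84T]: |ω|/ω_in = (35/32)×49/84 = 245/384, sense flips to +
mesh 5 [44T→44T]: |ω|/ω_in = (245/384)×44/44 = 245/384, sense flips to −
signed output speed (× input speed) = -245/384

-245/384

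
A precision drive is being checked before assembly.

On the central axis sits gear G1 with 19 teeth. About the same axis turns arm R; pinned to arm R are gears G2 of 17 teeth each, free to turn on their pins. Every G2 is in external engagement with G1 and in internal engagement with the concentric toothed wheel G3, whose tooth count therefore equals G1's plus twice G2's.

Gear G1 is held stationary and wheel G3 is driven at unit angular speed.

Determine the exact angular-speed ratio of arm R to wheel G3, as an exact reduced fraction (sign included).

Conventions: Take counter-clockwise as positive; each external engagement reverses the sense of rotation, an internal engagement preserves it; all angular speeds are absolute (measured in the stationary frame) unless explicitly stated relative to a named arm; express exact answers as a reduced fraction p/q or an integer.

class = planetary set [G3 = 19+2·17 = 53; Willis about the carrier]
ring teeth: 19 + 2·17 = 53
19(ω_sun−ω_arm) = −53(ω_ring−ω_arm),  ω_sun = 0, ω_ring = 1
19(0−ω_arm) = −53(1−ω_arm)  ⇒  72·ω_arm = 53  ⇒  ω_arm = 53/72
ω_out/ω_in = 53/72

53/72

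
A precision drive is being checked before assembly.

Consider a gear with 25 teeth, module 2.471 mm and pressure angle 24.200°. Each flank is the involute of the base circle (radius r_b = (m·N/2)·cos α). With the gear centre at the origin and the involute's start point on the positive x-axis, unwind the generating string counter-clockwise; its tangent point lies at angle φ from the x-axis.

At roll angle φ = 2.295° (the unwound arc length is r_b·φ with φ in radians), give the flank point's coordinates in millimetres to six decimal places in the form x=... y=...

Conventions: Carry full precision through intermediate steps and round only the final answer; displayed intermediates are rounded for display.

x=28.195702 y=0.000603

class = single-mesh tooth geometry [base-circle involute, m = 2.471, 25T]
pitch radius r_p = m·N/2 = 2.471·25/2 = 30.887500
base radius r_b = r_p·cos α = 30.887500·cos 24.200° = 28.173110
roll angle φ = 2.295° = 0.04005531 rad
x = r_b·(cos φ + φ·sin φ) = 28.195702
y = r_b·(sin φ − φ·cos φ) = 0.000603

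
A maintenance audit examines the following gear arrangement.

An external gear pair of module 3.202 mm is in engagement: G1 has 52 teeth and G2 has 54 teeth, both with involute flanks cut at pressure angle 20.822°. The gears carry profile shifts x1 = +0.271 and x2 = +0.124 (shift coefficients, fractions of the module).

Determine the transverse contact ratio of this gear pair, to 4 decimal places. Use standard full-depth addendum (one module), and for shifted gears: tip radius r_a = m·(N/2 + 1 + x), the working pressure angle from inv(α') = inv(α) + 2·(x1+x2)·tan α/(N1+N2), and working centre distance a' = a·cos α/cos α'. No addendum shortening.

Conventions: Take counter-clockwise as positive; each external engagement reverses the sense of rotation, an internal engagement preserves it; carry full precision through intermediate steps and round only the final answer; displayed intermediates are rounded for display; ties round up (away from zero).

1.6648

recognized (one external pair, fixed centres): single-mesh tooth geometry, m = 3.202, N1 = 52, N2 = 54
base radii: r_b1 = 77.814750, r_b2 = 80.807625
tip radii: r_a1 = 87.321742, r_a2 = 90.053048
inv(α') = inv(20.822°) + 2·(+0.271+0.124)·tan α/(52+54) = 0.01972569  ⇒  α' = 21.88417°
a' = a·cos α / cos α' = 169.7060·cos 20.822°/cos 21.88417° = 170.940465
action lengths: √(r_a1²−r_b1²) = 39.622611, √(r_a2²−r_b2²) = 39.745178
base pitch p_b = π·m·cos α = 9.402394
CR = (39.622611 + 39.745178 − 170.940465·sin 21.88417°)/9.402394 = 1.664780
contact ratio ≈ 1.6648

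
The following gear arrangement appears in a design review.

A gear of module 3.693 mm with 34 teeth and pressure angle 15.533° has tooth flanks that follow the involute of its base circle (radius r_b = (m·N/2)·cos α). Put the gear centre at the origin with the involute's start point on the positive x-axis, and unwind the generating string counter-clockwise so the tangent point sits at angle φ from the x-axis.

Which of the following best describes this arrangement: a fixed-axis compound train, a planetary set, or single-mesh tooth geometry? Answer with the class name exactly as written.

recognized (one wheel, involute flank): single-mesh tooth geometry, m = 3.693, N = 34
classification: single-mesh tooth geometry

single-mesh tooth geometry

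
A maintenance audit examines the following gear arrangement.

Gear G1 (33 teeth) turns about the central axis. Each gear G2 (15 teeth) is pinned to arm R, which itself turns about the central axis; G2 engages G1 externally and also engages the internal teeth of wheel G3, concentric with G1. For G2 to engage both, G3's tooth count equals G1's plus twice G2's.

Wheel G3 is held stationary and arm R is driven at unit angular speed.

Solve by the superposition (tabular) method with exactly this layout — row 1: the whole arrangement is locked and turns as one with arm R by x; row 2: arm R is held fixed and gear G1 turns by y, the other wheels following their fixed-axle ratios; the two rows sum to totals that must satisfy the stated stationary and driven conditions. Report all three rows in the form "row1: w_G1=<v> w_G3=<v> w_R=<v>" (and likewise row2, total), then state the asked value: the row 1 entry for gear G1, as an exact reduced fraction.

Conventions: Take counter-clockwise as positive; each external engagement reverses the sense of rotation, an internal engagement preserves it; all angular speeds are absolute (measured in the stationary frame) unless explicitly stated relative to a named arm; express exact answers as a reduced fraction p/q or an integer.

row1: w_G1=1 w_G3=1 w_R=1
row2: w_G1=21/11 w_G3=-1 w_R=0
total: w_G1=32/11 w_G3=0 w_R=1
asked value: 1

planetary set (33T centre, 15T on arm, 63T internal) — Willis relation
superposition row 1 [locked train]: every member turns x
row 2 — arm fixed, fixed-axis ratios: sun y, ring −(33/63)·y, arm 0
boundary: total ω_ring = x − (33/63)·y = 0 and total ω_arm = x = 1  ⇒  y = 21/11, x = 1
row 2 ring = −(33/63)·21/11 = -1
totals (row 1 + row 2): sun 1 + 21/11 = 32/11, ring 1 + (-1) = 0, arm 1 + 0 = 1
asked cell (row1, sun) = 1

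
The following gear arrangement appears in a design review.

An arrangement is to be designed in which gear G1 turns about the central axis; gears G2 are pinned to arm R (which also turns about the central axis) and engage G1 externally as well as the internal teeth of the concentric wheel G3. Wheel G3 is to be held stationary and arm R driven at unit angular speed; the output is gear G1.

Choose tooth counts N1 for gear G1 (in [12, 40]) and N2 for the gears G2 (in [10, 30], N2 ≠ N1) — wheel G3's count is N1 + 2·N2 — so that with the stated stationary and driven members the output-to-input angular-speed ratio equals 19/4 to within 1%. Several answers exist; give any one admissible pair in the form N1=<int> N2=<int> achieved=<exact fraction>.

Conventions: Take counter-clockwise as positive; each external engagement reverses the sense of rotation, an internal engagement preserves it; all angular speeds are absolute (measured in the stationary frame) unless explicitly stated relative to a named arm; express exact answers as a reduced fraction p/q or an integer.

planetary set to be sized for 19/4 (Willis relation)
Willis with ω_ring = 0: ω_sun/ω_arm = (N1+N3)/N1; set equal to 19/4  ⇒  N3/N1 = 19/4 − 1 = 15/4
N3 = N1 + 2·N2  ⇒  N2/N1 = (N3/N1 − 1)/2 = (15/4 − 1)/2 = 11/8
smallest multiple with N1 ≥ 12 and N2 ≥ 10: k = 2  ⇒  N1 = 2·8 = 16, N2 = 2·11 = 22 (N1 ≤ 40, N2 ≤ 30, N2 ≠ N1 ✓), N3 = 16 + 2·22 = 60
check: (N1+N3)/N1 with N1 = 16, N3 = 60 gives 19/4; |achieved − target| = 0 ≤ 19/400 ✓

N1=16 N2=22 achieved=19/4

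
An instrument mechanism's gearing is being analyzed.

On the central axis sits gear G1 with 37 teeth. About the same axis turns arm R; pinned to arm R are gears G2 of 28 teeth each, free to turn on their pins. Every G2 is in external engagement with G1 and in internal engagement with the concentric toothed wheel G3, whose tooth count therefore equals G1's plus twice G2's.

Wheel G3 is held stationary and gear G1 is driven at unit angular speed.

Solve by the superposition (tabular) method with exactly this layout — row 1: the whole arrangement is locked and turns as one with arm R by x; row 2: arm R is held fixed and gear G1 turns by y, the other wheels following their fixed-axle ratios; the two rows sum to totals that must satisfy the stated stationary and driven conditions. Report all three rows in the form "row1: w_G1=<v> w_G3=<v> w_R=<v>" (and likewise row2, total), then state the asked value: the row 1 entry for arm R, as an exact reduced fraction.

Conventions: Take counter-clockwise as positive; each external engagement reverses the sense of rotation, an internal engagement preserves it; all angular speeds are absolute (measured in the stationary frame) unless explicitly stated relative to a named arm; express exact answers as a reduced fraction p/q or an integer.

class = planetary set [G3 = 37+2·28 = 93; Willis about the carrier]
superposition row 1 [locked train]: every member turns x
row 2 (arm held, sun turns y): ω_ring = −(37/93)·y, ω_arm = 0
boundary: total ω_ring = x − (37/93)·y = 0 and total ω_sun = x + y = 1  ⇒  y = 93/130, x = 37/130
row 2 ring = −(37/93)·93/130 = -37/130
totals (row 1 + row 2): sun 37/130 + 93/130 = 1, ring 37/130 + (-37/130) = 0, arm 37/130 + 0 = 37/130
asked cell (row1, arm) = 37/130

row1: w_G1=37/130 w_G3=37/130 w_R=37/130
row2: w_G1=93/130 w_G3=-37/130 w_R=0
total: w_G1=1 w_G3=0 w_R=37/130
asked value: 37/130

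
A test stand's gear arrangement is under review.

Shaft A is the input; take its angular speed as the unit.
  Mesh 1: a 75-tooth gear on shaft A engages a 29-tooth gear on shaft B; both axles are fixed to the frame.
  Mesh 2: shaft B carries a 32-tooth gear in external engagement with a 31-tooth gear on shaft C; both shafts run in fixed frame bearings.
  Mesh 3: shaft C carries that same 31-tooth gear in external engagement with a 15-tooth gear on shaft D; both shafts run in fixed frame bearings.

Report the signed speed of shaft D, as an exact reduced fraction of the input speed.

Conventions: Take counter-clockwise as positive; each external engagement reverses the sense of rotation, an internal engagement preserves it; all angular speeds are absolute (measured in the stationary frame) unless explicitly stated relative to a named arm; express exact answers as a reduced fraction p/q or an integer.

3-mesh fixed-axis compound train (all bearings frame-fixed)
mesh 1 [75T→29T]: |ω|/ω_in = 1×75/29 = 75/29, sense flips to −
mesh 2 [32T→31T]: |ω|/ω_in = (75/29)×32/31 = 2400/899, sense flips to +
mesh 3 [31T→15T]: |ω|/ω_in = (2400/899)×31/15 = 160/29, sense flips to −
signed output speed (× input speed) = -160/29

-160/29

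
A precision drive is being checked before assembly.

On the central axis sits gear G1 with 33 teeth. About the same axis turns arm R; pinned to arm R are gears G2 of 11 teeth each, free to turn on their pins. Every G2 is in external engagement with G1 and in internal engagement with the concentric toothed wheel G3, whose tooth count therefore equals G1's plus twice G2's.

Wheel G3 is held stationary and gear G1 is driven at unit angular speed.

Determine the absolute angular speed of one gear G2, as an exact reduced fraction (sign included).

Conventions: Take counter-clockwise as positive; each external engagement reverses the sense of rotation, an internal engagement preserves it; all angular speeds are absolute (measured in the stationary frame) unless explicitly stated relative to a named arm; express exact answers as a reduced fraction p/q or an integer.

recognized (axles ride arm R): planetary set, 33/11/55 teeth
ring teeth: 33 + 2·11 = 55
33(ω_sun−ω_arm) = −55(ω_ring−ω_arm),  ω_ring = 0, ω_sun = 1
33(1−ω_arm) = −55(0−ω_arm)  ⇒  88·ω_arm = 33  ⇒  ω_arm = 3/8
sun–planet mesh: 33·(1−3/8) = −11·(ω_p−ω_arm)  ⇒  ω_p−ω_arm = -15/8
ω_p = 3/8 − 15/8 = -3/2
exact speed ratio = -3/2

-3/2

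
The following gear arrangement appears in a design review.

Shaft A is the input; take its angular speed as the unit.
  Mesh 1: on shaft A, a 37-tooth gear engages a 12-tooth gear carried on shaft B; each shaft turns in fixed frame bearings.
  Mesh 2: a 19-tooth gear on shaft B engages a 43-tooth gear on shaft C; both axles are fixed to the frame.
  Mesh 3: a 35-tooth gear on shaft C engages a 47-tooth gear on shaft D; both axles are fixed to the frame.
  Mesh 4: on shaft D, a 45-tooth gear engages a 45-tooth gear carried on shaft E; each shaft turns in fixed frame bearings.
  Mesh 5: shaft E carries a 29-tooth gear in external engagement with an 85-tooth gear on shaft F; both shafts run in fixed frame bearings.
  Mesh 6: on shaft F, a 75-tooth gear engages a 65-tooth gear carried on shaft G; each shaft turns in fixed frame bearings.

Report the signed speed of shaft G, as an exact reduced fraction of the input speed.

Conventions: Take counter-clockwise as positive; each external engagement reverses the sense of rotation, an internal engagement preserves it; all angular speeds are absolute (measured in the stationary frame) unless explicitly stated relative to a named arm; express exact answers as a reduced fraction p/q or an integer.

713545/1786564

6-mesh fixed-axis compound train (all bearings frame-fixed)
mesh 1 [37T→12T]: |ω|/ω_in = 1×37/12 = 37/12, sense flips to −
mesh 2 [19T→43T]: |ω|/ω_in = (37/12)×19/43 = 703/516, sense flips to +
mesh 3 [35T→47T]: |ω|/ω_in = (703/516)×35/47 = 24605/24252, sense flips to −
mesh 4 [45T→45T]: |ω|/ω_in = (24605/24252)×45/45 = 24605/24252, sense flips to +
mesh 5 [29T→85T]: |ω|/ω_in = (24605/24252)×29/85 = 142709/412284, sense flips to −
mesh 6 [75T→65T]: |ω|/ω_in = (142709/412284)×75/65 = 713545/1786564, sense flips to +
signed output speed (× input speed) = 713545/1786564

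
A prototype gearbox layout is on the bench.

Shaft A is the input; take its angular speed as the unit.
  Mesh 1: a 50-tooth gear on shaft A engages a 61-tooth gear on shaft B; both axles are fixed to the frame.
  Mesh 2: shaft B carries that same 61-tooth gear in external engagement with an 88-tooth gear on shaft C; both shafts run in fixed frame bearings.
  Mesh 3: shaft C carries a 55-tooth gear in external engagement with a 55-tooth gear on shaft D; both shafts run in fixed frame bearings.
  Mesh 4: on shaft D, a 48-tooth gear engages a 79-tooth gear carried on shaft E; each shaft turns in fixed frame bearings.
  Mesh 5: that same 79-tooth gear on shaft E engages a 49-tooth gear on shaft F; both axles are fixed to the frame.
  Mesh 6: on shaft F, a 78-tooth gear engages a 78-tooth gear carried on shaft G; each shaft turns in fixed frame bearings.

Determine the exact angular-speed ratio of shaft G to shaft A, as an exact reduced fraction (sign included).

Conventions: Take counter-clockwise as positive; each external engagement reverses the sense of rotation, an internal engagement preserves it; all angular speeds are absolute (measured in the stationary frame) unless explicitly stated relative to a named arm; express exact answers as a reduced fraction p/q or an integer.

300/539

class = fixed-axis compound train [6 meshes; 6 ratios multiply, 6 sense flips]
mesh 1 [50T→61T]: running ratio 50/61, sense −
mesh 2 [61T→88T]: running ratio 25/44, sense +
mesh 3 [55T→55T]: running ratio 25/44, sense −
mesh 4 [48T→79T]: running ratio 300/869, sense +
mesh 5 [79T→49T]: running ratio 300/539, sense −
mesh 6 [78T→78T]: running ratio 300/539, sense +
ω_out/ω_in = 300/539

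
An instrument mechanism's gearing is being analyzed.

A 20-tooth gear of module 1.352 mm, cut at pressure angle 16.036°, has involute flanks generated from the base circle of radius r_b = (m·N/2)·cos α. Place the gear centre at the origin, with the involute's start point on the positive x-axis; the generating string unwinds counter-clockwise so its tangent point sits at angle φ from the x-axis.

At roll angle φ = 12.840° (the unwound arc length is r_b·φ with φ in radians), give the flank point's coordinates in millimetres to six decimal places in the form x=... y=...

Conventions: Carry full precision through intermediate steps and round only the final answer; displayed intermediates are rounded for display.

x=13.316112 y=0.048502

recognized (one wheel, involute flank): single-mesh tooth geometry, m = 1.352, N = 20
pitch radius r_p = m·N/2 = 1.352·20/2 = 13.520000
base radius r_b = r_p·cos α = 13.520000·cos 16.036° = 12.993914
roll angle φ = 12.840° = 0.22410028 rad
x = r_b·(cos φ + φ·sin φ) = 13.316112
y = r_b·(sin φ − φ·cos φ) = 0.048502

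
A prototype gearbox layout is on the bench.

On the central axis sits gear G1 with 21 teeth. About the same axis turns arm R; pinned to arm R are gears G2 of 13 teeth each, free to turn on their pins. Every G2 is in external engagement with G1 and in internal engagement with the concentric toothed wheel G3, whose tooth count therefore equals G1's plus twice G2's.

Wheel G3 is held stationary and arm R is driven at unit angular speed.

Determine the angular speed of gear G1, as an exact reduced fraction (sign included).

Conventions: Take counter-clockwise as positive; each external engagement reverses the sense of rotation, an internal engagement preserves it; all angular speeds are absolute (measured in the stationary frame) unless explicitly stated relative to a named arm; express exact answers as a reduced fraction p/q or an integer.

68/21

class = planetary set [G3 = 21+2·13 = 47; Willis about the carrier]
ring teeth: 21 + 2·13 = 47
21(ω_sun−ω_arm) = −47(ω_ring−ω_arm),  ω_ring = 0, ω_arm = 1
ω_sun = 1 − (47/21)(0−1) = 68/21
exact speed ratio = 68/21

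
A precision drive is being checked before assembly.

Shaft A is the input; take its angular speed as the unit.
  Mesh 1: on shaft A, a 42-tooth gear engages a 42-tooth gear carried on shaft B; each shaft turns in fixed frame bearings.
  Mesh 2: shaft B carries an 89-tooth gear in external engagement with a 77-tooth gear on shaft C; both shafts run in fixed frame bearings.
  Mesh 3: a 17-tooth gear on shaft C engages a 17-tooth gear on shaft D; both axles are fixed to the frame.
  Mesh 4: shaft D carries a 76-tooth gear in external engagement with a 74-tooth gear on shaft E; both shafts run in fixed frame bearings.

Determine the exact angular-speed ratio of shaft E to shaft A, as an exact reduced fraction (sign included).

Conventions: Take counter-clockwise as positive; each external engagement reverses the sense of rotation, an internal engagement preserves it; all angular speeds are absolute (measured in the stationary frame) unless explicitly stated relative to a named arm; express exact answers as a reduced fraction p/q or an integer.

3382/2849

class = fixed-axis compound train [4 meshes; 4 ratios multiply, 4 sense flips]
mesh 1 [42T→42T]: running ratio 1, sense −
mesh 2 [89T→77T]: running ratio 89/77, sense +
mesh 3 [17T→17T]: running ratio 89/77, sense −
mesh 4 [76T→74T]: running ratio 3382/2849, sense +
ω_out/ω_in = 3382/2849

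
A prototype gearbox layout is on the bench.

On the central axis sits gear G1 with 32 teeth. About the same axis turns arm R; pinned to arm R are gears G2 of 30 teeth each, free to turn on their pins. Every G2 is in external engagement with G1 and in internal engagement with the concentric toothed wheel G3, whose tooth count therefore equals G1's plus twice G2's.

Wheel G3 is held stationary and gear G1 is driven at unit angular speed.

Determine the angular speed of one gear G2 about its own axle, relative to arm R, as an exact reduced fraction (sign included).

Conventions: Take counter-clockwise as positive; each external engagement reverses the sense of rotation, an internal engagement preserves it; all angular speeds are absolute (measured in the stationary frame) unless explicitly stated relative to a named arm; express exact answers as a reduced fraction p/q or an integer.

topology: planetary set — G1 32T / G2 30T / G3 92T, arm = carrier (Willis)
ring teeth: 32 + 2·30 = 92
32(ω_sun−ω_arm) = −92(ω_ring−ω_arm),  ω_ring = 0, ω_sun = 1
32(1−ω_arm) = −92(0−ω_arm)  ⇒  124·ω_arm = 32  ⇒  ω_arm = 8/31
sun–planet mesh: 32·(1−8/31) = −30·(ω_p−ω_arm)  ⇒  ω_p−ω_arm = -368/465
exact speed ratio = -368/465

-368/465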